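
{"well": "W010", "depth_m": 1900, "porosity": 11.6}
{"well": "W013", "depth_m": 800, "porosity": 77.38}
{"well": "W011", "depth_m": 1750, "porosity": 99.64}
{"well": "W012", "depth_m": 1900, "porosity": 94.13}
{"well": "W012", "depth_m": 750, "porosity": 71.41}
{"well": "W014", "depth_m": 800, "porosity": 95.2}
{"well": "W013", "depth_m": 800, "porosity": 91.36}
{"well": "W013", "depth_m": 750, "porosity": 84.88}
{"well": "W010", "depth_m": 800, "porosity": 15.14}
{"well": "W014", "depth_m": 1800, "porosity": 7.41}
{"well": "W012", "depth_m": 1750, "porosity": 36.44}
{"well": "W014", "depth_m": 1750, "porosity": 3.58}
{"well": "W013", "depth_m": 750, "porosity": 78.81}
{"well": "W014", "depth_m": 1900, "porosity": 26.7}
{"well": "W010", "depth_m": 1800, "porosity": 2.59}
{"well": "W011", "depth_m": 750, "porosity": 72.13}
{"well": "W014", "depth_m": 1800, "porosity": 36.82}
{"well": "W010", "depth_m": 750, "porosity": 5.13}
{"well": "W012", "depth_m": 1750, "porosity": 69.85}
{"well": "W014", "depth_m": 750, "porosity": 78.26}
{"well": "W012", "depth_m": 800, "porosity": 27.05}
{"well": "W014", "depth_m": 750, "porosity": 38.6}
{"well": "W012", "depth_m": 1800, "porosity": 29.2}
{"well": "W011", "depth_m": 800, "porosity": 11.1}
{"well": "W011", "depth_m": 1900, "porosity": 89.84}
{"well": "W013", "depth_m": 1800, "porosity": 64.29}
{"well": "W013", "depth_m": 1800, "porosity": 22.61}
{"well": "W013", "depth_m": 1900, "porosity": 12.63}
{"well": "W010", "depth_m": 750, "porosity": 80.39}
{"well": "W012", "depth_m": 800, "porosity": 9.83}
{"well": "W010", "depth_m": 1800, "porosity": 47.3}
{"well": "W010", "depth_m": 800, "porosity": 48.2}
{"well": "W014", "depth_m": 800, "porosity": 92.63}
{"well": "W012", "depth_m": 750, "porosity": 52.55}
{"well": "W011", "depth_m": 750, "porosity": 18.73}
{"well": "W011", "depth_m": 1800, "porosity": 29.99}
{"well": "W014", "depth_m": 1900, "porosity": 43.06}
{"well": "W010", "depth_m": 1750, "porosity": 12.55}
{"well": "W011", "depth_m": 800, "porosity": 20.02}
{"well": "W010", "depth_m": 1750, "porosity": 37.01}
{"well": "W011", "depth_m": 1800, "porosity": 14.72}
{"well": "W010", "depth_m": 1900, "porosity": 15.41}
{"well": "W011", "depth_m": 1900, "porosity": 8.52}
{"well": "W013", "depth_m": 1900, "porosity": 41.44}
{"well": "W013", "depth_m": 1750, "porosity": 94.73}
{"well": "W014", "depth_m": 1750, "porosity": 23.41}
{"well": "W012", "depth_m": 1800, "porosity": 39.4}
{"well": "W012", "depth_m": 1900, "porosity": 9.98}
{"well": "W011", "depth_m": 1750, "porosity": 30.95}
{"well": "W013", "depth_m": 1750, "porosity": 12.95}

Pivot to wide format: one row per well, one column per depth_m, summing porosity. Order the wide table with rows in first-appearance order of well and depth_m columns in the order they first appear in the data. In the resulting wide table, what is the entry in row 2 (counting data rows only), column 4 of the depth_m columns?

163.69

With rows in first-appearance order of well, row 2 is well=W013. depth_m columns in first-appearance order: 1900, 800, 1750, 750, 1800; column 4 is 750.
Long rows with well=W013, depth_m=750: 84.88 + 78.81 = 163.69.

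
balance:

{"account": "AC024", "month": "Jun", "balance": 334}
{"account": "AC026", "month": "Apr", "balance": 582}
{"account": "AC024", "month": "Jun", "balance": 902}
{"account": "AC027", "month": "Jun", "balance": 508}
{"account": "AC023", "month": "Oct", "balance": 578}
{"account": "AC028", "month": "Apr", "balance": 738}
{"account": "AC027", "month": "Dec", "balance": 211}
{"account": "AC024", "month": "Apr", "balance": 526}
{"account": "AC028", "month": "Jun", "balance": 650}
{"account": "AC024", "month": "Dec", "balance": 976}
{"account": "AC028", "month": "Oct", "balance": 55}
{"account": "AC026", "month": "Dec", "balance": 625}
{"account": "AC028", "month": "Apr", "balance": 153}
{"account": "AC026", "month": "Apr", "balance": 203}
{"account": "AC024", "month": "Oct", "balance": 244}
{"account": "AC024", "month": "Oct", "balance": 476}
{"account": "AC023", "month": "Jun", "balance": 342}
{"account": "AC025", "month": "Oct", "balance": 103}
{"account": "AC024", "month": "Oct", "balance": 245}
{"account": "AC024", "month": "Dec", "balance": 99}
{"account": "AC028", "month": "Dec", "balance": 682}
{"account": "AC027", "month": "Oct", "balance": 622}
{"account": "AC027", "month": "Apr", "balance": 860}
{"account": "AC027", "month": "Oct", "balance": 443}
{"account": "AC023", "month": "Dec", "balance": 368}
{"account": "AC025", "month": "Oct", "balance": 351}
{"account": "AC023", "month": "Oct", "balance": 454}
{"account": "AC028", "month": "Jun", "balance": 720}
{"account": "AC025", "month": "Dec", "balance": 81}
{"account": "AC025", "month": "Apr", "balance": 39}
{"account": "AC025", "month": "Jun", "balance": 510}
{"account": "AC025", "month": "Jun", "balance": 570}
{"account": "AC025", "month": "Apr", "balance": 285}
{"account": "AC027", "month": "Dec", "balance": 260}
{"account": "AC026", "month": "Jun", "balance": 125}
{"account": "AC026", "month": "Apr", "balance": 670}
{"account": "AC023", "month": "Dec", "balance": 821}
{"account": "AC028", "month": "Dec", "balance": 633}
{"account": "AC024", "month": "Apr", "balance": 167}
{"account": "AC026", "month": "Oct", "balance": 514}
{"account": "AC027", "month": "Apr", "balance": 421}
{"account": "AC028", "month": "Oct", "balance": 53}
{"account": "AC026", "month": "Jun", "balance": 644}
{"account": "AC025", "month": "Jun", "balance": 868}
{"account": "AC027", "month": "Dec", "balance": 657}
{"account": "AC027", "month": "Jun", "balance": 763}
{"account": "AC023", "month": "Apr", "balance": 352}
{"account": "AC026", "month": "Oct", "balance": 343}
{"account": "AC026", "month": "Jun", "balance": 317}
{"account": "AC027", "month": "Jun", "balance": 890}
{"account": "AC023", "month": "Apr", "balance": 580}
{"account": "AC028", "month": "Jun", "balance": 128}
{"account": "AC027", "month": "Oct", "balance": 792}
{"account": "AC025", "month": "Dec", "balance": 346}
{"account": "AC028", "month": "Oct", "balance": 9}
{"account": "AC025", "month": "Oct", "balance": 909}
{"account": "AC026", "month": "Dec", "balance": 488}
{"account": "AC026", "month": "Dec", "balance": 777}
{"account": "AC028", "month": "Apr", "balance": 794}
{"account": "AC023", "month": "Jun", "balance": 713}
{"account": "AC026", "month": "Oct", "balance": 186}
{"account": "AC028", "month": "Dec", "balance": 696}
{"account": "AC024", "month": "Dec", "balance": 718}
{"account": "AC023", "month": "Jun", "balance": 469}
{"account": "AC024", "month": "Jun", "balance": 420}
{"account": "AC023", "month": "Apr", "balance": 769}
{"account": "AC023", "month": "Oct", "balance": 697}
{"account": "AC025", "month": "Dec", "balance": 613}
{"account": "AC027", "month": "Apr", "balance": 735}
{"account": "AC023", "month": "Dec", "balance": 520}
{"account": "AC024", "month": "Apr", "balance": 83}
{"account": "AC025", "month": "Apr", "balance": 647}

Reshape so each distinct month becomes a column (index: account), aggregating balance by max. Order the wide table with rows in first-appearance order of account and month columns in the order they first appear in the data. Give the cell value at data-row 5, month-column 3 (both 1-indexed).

55

With rows in first-appearance order of account, row 5 is account=AC028. month columns in first-appearance order: Jun, Apr, Oct, Dec; column 3 is Oct.
Long rows with account=AC028, month=Oct: max(55, 53, 9) = 55.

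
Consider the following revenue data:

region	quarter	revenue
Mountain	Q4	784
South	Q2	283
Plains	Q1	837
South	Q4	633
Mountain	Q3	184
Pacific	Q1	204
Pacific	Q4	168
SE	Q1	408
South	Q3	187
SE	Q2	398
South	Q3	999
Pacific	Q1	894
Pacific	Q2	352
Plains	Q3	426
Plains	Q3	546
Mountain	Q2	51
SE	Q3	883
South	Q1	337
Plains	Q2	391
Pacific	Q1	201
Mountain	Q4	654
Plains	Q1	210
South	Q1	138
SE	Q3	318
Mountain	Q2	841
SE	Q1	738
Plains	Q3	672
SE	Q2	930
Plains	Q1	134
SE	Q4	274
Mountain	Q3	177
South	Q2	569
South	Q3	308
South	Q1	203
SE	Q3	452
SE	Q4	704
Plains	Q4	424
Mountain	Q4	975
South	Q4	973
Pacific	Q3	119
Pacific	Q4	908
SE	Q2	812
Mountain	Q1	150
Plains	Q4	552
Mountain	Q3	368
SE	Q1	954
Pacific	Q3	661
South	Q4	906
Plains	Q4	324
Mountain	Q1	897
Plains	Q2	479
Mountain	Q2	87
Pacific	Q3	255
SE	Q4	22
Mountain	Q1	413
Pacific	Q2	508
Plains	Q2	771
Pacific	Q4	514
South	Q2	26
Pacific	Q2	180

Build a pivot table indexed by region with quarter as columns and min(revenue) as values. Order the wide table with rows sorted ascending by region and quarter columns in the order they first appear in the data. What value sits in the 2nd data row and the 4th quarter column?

119

With rows sorted ascending by region, row 2 is region=Pacific. quarter columns in first-appearance order: Q4, Q2, Q1, Q3; column 4 is Q3.
Long rows with region=Pacific, quarter=Q3: min(119, 661, 255) = 119.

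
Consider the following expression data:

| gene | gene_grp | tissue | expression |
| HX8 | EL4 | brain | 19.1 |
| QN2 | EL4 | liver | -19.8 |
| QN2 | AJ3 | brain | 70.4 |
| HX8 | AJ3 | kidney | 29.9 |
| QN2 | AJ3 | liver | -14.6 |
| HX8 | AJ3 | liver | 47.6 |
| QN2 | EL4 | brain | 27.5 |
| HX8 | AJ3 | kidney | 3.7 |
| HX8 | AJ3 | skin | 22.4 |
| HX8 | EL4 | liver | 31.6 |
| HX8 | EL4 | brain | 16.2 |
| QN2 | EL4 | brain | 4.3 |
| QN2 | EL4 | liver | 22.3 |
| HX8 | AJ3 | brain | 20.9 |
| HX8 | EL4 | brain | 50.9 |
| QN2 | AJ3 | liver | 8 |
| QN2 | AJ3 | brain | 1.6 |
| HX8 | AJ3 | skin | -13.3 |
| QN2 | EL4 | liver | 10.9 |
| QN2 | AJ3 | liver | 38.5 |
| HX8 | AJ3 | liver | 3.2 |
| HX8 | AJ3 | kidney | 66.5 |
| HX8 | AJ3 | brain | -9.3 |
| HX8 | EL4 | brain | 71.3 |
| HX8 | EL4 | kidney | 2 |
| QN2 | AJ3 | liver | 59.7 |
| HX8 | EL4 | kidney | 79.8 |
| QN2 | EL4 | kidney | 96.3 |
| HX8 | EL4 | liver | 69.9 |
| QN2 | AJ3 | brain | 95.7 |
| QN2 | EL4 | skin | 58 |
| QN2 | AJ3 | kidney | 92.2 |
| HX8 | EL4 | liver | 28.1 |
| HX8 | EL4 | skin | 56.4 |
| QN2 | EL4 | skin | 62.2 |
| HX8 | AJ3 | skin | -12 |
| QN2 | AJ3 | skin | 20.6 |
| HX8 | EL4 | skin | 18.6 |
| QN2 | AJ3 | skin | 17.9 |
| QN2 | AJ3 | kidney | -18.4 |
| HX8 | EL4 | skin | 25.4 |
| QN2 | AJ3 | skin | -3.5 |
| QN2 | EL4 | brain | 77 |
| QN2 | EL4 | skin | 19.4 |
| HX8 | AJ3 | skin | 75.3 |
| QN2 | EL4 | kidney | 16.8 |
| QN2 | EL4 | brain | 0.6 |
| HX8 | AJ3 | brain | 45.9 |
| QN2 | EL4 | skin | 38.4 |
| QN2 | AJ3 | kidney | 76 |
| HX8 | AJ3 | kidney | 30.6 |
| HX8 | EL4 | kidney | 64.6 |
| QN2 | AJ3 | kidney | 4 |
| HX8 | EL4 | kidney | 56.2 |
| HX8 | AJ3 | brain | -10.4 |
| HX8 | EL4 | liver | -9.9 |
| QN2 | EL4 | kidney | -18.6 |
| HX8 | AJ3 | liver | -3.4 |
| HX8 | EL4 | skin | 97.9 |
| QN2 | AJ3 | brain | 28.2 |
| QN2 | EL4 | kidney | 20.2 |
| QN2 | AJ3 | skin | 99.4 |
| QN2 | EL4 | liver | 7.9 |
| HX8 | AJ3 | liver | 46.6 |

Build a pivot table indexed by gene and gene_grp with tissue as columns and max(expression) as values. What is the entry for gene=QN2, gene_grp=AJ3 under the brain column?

Rows with gene=QN2, gene_grp=AJ3 and tissue=brain: expression values are 70.4, 1.6, 95.7, 28.2.
max(70.4, 1.6, 95.7, 28.2) = 95.7.

95.7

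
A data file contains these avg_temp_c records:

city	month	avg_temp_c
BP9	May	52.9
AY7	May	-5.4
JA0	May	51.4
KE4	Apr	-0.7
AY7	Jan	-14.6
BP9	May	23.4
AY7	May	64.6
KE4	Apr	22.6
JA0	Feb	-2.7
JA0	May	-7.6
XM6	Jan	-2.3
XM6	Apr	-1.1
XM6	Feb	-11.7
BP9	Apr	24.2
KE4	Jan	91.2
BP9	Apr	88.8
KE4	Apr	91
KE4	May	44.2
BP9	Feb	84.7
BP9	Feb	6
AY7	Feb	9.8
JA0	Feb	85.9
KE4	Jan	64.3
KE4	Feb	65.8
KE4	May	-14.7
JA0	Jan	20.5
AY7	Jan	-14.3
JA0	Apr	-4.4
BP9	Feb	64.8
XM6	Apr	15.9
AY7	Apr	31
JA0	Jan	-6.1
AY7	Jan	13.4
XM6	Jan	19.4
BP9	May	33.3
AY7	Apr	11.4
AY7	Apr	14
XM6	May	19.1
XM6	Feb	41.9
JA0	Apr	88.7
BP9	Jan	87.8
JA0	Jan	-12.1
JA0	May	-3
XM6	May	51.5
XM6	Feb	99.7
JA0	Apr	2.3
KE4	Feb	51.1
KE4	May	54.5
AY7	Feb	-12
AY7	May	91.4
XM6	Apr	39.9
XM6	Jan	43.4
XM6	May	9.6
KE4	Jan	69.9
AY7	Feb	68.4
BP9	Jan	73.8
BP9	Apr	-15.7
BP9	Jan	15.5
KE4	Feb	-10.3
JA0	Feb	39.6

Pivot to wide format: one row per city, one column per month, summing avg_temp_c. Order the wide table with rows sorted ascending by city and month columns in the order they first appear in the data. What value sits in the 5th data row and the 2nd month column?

With rows sorted ascending by city, row 5 is city=XM6. month columns in first-appearance order: May, Apr, Jan, Feb; column 2 is Apr.
Long rows with city=XM6, month=Apr: -1.1 + 15.9 + 39.9 = 54.7.

54.7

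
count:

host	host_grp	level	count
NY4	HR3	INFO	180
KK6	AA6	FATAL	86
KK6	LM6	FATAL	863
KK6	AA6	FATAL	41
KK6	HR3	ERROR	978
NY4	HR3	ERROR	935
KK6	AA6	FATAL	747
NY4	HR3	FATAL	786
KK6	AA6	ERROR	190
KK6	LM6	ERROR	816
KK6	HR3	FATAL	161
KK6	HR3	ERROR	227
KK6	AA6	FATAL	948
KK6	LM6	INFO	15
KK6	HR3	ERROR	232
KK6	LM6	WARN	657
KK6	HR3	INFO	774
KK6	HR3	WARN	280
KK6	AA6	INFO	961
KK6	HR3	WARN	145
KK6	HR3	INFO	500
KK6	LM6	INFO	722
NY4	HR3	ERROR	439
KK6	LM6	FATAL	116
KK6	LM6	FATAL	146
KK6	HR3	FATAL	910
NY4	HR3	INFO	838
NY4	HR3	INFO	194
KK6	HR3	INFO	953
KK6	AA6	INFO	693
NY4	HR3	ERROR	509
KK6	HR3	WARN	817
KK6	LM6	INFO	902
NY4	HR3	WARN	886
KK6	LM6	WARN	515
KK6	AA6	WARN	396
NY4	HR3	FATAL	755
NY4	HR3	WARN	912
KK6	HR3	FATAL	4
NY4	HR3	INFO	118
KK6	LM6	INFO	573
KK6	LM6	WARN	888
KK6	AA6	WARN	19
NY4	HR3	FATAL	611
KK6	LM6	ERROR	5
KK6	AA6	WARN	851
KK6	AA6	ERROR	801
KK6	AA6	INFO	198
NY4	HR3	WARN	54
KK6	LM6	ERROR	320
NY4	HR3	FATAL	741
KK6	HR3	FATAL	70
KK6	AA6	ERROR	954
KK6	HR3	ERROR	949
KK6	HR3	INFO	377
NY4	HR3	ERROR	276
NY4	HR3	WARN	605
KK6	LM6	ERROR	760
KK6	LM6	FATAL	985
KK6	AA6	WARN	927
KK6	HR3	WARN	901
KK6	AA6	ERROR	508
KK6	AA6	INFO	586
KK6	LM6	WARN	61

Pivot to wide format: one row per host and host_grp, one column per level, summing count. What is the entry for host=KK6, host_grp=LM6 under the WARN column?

2121

Rows with host=KK6, host_grp=LM6 and level=WARN: count values are 657, 515, 888, 61.
657 + 515 + 888 + 61 = 2121.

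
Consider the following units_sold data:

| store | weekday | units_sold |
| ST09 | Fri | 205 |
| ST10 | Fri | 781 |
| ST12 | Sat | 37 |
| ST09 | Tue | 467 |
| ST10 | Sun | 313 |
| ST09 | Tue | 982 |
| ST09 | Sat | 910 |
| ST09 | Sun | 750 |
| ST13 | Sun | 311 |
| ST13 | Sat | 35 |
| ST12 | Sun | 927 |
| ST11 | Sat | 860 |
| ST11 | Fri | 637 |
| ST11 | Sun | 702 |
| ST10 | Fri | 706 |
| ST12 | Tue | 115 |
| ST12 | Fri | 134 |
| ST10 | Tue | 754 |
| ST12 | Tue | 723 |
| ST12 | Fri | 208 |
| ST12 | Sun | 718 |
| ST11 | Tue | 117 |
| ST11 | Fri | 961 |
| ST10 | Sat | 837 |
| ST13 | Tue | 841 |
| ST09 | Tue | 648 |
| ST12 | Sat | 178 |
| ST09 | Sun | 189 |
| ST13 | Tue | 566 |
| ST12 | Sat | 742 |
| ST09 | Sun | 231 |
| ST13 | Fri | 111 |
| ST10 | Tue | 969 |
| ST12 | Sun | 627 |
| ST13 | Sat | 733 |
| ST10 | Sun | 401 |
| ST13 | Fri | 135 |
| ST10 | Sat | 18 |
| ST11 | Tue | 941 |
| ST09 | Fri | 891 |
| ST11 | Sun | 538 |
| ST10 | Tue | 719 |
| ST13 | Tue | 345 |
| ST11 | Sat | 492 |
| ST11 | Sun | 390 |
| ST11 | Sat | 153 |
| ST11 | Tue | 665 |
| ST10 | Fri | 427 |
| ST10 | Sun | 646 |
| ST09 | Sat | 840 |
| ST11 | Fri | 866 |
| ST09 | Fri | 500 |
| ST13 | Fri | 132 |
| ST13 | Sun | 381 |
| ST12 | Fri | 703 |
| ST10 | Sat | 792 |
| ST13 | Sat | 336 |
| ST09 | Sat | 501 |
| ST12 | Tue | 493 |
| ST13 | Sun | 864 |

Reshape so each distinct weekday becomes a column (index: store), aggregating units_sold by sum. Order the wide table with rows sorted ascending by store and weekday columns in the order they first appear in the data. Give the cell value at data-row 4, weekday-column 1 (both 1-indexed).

1045

With rows sorted ascending by store, row 4 is store=ST12. weekday columns in first-appearance order: Fri, Sat, Tue, Sun; column 1 is Fri.
Long rows with store=ST12, weekday=Fri: 134 + 208 + 703 = 1045.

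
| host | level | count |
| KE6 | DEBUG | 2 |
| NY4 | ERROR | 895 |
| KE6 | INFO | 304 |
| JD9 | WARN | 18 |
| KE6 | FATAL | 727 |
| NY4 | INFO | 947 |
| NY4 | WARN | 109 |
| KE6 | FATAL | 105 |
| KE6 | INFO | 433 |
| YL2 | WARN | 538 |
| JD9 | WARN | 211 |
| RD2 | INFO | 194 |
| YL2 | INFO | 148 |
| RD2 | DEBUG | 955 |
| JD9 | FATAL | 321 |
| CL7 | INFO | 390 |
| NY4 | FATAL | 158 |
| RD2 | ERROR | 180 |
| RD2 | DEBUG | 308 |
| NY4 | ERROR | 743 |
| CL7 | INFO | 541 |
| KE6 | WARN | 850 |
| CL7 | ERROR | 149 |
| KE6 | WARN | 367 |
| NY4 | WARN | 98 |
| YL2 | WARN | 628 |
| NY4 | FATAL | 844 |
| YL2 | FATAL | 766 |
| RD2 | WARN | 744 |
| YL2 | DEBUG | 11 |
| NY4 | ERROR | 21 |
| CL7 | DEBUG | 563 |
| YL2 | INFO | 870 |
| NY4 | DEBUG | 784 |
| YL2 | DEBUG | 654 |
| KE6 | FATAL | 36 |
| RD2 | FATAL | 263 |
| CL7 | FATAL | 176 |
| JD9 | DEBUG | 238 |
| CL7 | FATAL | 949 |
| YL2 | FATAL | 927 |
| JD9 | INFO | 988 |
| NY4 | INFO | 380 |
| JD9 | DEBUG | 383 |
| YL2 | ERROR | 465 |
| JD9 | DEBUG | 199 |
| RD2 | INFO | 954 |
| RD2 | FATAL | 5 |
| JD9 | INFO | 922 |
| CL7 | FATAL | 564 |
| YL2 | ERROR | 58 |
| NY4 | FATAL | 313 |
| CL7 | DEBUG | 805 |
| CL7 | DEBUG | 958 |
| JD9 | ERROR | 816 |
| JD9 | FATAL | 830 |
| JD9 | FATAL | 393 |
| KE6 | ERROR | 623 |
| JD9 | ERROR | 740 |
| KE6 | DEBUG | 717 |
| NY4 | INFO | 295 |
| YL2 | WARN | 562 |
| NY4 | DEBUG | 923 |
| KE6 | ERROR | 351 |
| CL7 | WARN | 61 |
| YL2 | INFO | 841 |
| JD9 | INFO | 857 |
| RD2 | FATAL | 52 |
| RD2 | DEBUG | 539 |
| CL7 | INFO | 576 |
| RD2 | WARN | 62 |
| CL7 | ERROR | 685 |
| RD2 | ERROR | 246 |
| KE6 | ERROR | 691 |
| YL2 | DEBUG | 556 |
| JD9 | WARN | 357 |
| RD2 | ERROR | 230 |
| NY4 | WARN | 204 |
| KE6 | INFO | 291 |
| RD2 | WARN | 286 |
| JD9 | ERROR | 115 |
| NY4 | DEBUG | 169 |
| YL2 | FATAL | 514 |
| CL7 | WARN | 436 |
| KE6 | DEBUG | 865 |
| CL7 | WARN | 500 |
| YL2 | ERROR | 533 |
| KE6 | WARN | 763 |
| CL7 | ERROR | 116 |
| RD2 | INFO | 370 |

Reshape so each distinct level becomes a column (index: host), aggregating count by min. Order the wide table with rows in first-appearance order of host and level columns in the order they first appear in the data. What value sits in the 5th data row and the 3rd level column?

194

With rows in first-appearance order of host, row 5 is host=RD2. level columns in first-appearance order: DEBUG, ERROR, INFO, WARN, FATAL; column 3 is INFO.
Long rows with host=RD2, level=INFO: min(194, 954, 370) = 194.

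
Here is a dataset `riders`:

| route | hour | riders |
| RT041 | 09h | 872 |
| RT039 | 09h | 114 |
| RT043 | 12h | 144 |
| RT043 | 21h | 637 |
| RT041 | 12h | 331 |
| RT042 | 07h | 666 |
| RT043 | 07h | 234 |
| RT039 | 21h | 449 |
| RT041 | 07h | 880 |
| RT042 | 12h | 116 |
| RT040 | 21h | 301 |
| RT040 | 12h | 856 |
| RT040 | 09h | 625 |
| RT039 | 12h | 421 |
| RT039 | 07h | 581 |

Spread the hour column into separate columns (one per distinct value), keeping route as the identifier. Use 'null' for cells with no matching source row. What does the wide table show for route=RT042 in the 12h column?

The long row with route=RT042, hour=12h has riders=116.

116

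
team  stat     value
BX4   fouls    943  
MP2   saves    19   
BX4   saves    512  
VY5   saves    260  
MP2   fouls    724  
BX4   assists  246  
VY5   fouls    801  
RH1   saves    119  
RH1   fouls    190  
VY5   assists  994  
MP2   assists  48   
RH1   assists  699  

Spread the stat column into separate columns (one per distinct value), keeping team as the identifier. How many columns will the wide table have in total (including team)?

1 column for team plus 3 distinct stat values → 4 columns.

4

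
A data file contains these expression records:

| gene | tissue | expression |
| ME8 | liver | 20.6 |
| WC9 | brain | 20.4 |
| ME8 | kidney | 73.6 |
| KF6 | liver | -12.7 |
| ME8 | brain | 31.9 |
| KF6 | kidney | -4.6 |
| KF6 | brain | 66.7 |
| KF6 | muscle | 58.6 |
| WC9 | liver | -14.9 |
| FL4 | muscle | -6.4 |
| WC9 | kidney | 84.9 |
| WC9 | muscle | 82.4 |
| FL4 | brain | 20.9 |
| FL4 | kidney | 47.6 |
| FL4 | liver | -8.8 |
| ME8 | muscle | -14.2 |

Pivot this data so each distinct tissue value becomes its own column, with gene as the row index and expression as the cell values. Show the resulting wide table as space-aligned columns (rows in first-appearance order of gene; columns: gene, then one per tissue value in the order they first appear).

Columns: gene plus the 4 distinct tissue values (liver, brain, kidney, muscle).
For example, row ME8 column liver takes expression=20.6 from the long row (ME8, liver).

gene  liver  brain  kidney  muscle
ME8   20.6   31.9   73.6    -14.2 
WC9   -14.9  20.4   84.9    82.4  
KF6   -12.7  66.7   -4.6    58.6  
FL4   -8.8   20.9   47.6    -6.4  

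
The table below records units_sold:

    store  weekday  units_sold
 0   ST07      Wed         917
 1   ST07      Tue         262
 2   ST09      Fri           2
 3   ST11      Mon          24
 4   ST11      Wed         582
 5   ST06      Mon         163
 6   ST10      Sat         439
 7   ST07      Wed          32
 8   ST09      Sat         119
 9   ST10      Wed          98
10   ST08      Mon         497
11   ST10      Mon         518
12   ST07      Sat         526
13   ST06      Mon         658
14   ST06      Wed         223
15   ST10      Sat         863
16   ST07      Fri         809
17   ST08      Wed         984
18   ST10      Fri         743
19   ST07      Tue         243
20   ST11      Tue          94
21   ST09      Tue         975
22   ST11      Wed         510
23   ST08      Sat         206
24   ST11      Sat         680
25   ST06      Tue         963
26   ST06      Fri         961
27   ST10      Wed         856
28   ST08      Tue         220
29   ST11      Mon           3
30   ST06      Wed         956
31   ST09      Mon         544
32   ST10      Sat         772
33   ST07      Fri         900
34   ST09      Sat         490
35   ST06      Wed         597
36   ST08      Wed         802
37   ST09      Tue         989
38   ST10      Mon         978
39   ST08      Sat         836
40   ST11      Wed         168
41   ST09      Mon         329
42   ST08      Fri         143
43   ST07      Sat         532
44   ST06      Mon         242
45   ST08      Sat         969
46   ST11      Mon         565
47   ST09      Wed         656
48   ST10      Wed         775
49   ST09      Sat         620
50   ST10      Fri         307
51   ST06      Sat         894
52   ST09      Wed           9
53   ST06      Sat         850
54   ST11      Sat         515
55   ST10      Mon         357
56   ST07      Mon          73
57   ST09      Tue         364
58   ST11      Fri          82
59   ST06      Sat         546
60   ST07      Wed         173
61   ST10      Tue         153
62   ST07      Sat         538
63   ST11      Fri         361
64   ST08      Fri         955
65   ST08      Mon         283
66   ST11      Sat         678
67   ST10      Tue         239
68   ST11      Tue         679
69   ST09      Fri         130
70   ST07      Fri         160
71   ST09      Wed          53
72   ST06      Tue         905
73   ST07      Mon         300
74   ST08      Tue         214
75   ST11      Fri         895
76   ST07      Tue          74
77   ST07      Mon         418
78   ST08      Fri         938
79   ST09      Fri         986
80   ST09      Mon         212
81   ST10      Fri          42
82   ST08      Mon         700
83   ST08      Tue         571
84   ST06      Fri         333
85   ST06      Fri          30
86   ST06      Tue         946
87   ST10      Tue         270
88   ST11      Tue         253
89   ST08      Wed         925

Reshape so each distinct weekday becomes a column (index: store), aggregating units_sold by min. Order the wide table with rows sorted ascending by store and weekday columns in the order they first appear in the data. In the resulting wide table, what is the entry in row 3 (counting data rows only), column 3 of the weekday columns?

With rows sorted ascending by store, row 3 is store=ST08. weekday columns in first-appearance order: Wed, Tue, Fri, Mon, Sat; column 3 is Fri.
Long rows with store=ST08, weekday=Fri: min(143, 955, 938) = 143.

143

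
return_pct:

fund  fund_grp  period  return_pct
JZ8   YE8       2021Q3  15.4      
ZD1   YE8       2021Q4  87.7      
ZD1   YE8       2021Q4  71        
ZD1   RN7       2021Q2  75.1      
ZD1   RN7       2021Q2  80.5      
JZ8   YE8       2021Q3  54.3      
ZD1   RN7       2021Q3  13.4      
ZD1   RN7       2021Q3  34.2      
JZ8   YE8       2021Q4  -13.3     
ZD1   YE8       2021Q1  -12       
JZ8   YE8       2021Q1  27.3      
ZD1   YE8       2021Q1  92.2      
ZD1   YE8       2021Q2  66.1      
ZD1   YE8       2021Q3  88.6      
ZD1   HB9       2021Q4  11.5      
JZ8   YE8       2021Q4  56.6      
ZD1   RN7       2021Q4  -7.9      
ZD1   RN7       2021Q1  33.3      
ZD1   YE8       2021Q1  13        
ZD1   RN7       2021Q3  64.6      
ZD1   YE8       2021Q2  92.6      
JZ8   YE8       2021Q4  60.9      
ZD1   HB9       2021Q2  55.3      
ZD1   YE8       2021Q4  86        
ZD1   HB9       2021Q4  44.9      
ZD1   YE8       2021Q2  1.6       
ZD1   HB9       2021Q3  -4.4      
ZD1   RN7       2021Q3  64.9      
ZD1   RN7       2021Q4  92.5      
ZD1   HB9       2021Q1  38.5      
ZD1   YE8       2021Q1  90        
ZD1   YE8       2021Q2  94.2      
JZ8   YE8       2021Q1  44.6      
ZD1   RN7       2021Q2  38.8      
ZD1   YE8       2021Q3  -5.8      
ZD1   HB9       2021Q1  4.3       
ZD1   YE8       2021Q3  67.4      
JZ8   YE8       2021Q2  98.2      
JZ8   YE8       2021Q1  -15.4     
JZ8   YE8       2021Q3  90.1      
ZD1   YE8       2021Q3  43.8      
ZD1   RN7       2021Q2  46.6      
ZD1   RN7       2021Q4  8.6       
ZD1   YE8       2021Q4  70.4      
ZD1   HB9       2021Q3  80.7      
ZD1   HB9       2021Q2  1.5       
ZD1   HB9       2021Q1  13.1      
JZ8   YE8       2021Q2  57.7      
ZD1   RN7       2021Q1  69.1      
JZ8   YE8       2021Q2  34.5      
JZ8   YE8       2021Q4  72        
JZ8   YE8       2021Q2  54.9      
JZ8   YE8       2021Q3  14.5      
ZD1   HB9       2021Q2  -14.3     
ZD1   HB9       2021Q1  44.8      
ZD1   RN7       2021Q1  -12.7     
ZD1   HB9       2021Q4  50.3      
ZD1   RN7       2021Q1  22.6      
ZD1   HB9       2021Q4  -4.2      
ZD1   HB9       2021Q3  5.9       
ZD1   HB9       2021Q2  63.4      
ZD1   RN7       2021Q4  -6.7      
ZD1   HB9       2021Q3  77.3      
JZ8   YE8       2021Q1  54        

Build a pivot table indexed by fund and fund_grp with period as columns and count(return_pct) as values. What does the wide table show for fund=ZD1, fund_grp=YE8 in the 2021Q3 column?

4

Rows with fund=ZD1, fund_grp=YE8 and period=2021Q3: return_pct values are 88.6, -5.8, 67.4, 43.8.
4 rows match — count = 4.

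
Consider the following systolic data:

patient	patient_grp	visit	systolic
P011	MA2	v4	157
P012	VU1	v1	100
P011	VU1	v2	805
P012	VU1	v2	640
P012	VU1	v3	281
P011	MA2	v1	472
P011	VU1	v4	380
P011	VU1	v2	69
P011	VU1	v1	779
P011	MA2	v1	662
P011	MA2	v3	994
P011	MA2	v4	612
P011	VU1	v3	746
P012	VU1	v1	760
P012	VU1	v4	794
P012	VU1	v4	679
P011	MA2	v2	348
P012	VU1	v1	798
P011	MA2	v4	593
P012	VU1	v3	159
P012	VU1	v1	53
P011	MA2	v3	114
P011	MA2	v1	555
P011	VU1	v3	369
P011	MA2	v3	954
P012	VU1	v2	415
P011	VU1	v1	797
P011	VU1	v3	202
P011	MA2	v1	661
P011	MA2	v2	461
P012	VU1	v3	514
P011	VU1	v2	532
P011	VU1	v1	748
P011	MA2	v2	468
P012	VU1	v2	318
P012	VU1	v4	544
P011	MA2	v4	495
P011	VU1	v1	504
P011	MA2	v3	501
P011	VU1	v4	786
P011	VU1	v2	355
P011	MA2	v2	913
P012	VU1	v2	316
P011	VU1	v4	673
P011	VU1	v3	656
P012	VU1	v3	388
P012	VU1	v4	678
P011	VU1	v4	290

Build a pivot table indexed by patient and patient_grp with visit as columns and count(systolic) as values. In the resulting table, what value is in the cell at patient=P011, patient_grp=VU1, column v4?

Rows with patient=P011, patient_grp=VU1 and visit=v4: systolic values are 380, 786, 673, 290.
4 rows match — count = 4.

4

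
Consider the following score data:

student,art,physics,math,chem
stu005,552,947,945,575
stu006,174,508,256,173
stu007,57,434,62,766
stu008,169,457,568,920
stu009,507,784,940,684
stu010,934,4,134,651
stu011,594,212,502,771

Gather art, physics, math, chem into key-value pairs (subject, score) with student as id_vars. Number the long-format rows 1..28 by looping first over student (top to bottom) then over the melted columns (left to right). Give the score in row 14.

457

28 rows total (7 × 4). Row 14: index ⌊(14-1)/4⌋ = 3 into student → stu008; (14-1) mod 4 = 1 into the melted columns → physics.
So row 14 is (stu008, physics, 457); score = 457.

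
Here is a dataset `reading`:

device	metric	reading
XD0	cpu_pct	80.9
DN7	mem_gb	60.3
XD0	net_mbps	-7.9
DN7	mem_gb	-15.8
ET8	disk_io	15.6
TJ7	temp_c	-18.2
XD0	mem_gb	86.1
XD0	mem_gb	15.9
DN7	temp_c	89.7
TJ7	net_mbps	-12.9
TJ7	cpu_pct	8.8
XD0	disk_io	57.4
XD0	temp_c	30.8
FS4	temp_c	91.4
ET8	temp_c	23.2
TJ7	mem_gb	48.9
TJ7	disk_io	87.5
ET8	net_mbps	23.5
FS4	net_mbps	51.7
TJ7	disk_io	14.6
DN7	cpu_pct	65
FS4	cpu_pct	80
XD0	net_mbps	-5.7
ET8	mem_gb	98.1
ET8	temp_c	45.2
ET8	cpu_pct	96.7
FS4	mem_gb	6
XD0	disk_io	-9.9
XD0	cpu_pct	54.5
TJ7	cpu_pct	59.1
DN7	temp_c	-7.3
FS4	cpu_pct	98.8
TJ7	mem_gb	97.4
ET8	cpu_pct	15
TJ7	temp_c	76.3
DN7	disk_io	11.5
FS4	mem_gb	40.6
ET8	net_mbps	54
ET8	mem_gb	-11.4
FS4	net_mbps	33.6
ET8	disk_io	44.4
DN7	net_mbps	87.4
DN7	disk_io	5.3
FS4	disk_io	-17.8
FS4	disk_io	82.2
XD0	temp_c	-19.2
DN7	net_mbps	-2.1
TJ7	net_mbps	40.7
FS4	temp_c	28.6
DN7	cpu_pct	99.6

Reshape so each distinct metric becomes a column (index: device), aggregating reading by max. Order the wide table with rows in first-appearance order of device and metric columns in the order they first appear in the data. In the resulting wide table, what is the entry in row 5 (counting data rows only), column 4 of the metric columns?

With rows in first-appearance order of device, row 5 is device=FS4. metric columns in first-appearance order: cpu_pct, mem_gb, net_mbps, disk_io, temp_c; column 4 is disk_io.
Long rows with device=FS4, metric=disk_io: max(-17.8, 82.2) = 82.2.

82.2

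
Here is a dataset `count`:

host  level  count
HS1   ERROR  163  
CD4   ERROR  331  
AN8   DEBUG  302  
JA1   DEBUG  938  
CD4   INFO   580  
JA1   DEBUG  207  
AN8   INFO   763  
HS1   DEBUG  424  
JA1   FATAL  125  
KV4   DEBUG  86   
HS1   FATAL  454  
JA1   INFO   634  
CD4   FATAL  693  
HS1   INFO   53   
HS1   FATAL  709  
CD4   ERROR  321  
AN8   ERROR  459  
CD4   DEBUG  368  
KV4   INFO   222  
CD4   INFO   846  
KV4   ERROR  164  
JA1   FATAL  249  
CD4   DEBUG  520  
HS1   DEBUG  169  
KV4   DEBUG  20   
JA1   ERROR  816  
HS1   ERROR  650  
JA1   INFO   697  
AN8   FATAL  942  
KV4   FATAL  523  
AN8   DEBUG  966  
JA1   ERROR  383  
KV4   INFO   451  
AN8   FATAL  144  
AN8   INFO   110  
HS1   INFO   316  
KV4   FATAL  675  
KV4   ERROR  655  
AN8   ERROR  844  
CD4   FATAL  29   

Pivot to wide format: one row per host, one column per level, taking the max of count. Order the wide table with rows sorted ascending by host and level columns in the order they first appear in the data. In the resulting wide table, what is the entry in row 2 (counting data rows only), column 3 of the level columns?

846

With rows sorted ascending by host, row 2 is host=CD4. level columns in first-appearance order: ERROR, DEBUG, INFO, FATAL; column 3 is INFO.
Long rows with host=CD4, level=INFO: max(580, 846) = 846.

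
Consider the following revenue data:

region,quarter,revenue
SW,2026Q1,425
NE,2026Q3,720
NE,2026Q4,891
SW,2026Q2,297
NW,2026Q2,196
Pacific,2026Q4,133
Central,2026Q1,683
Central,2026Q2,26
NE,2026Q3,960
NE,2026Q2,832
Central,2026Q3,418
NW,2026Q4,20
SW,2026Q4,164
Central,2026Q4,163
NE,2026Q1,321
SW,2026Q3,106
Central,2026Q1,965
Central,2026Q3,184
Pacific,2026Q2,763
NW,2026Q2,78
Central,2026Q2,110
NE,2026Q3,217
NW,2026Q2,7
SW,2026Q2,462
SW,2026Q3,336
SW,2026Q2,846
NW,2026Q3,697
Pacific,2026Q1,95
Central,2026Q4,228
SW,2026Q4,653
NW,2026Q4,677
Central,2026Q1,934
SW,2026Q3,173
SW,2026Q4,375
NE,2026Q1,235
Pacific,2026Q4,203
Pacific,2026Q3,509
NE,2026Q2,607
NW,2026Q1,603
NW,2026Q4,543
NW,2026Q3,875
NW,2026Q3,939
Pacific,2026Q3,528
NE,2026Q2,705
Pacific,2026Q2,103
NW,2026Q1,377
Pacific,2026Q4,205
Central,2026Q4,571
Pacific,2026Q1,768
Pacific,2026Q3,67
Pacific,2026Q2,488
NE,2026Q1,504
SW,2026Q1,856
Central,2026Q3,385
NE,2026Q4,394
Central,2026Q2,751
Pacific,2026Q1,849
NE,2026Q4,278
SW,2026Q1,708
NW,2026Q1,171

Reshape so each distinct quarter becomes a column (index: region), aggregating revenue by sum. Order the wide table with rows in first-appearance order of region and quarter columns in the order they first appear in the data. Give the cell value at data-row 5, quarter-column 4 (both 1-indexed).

With rows in first-appearance order of region, row 5 is region=Central. quarter columns in first-appearance order: 2026Q1, 2026Q3, 2026Q4, 2026Q2; column 4 is 2026Q2.
Long rows with region=Central, quarter=2026Q2: 26 + 110 + 751 = 887.

887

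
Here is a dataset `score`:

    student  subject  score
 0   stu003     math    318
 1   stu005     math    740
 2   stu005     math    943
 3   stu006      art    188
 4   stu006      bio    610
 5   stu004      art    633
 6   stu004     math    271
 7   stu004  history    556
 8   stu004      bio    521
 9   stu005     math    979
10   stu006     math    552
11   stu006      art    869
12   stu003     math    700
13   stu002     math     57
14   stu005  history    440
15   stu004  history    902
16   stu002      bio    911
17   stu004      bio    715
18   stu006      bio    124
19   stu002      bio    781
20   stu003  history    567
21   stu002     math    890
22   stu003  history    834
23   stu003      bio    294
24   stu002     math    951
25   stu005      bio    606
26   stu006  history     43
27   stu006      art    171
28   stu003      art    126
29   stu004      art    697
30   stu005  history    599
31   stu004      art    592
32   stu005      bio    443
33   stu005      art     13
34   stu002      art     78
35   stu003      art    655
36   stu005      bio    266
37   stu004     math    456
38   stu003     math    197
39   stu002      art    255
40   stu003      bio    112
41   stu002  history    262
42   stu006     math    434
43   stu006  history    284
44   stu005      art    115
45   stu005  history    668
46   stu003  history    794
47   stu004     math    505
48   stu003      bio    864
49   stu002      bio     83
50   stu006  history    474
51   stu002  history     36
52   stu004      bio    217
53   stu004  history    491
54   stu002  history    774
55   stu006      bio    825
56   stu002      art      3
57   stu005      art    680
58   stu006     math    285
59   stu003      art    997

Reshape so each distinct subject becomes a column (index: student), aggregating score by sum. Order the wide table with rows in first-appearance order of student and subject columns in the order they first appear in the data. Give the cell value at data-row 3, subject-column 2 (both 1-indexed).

With rows in first-appearance order of student, row 3 is student=stu006. subject columns in first-appearance order: math, art, bio, history; column 2 is art.
Long rows with student=stu006, subject=art: 188 + 869 + 171 = 1228.

1228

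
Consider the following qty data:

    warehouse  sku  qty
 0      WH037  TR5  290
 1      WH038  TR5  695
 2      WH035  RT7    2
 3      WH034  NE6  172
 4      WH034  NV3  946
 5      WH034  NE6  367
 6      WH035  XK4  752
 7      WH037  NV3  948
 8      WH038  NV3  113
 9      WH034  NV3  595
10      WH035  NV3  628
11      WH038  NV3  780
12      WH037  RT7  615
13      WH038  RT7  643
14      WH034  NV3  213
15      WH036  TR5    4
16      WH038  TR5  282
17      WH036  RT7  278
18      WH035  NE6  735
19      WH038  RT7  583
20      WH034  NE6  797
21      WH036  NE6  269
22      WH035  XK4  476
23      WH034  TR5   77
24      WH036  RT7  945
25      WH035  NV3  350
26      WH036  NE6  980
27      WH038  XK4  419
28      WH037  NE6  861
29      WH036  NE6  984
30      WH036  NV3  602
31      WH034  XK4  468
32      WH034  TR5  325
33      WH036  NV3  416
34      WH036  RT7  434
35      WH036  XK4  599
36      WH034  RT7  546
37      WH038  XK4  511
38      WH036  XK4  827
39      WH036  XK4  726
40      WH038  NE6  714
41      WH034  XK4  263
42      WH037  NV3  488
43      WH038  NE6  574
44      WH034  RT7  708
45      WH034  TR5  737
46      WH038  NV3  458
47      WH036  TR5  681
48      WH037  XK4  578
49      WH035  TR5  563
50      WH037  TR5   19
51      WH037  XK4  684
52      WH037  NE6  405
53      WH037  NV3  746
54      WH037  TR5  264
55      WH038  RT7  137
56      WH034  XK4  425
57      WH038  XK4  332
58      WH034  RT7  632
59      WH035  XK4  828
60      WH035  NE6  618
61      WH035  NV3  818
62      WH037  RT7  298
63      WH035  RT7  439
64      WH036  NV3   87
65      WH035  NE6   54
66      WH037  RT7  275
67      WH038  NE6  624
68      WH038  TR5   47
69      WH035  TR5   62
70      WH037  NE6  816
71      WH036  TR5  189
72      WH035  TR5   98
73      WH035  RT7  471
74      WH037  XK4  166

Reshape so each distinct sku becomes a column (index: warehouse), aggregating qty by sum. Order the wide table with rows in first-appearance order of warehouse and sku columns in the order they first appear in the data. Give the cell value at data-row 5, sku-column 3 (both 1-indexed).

2233

With rows in first-appearance order of warehouse, row 5 is warehouse=WH036. sku columns in first-appearance order: TR5, RT7, NE6, NV3, XK4; column 3 is NE6.
Long rows with warehouse=WH036, sku=NE6: 269 + 980 + 984 = 2233.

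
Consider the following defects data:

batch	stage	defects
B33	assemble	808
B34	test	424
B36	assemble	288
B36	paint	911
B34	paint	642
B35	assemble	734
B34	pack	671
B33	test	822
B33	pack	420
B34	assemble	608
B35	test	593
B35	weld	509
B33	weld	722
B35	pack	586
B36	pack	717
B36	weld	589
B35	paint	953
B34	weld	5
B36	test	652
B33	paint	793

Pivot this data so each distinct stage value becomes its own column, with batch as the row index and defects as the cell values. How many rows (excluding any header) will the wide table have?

4

4 distinct batch values → 4 rows.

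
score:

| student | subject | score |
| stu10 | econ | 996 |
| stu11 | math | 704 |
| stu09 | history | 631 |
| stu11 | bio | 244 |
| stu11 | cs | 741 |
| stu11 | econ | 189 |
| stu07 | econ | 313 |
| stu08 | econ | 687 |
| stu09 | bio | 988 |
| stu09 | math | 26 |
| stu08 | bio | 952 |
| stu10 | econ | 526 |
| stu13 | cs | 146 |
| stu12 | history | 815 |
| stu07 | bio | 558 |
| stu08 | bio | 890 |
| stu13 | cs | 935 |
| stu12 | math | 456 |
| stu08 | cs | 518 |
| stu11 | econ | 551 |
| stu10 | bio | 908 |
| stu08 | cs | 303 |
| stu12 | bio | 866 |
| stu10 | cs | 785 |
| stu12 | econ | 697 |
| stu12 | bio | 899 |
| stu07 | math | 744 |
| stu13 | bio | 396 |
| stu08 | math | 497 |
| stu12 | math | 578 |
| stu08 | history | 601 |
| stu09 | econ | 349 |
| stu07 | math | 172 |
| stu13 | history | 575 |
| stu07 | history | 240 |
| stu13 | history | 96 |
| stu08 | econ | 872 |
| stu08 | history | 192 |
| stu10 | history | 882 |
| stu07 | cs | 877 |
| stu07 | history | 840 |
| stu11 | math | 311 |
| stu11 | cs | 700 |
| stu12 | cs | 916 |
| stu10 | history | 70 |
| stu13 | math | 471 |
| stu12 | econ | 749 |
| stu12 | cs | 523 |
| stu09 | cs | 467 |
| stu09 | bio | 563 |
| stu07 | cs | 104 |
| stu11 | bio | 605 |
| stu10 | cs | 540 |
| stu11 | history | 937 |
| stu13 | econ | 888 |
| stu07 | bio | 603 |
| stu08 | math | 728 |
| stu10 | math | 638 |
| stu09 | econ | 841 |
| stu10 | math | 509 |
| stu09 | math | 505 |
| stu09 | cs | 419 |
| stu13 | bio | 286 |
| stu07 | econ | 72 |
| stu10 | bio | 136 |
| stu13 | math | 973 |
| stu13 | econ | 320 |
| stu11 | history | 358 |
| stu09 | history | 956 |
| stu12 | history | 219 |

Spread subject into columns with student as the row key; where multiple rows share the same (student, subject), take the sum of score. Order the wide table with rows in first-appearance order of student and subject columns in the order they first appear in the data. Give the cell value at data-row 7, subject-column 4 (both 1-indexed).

With rows in first-appearance order of student, row 7 is student=stu12. subject columns in first-appearance order: econ, math, history, bio, cs; column 4 is bio.
Long rows with student=stu12, subject=bio: 866 + 899 = 1765.

1765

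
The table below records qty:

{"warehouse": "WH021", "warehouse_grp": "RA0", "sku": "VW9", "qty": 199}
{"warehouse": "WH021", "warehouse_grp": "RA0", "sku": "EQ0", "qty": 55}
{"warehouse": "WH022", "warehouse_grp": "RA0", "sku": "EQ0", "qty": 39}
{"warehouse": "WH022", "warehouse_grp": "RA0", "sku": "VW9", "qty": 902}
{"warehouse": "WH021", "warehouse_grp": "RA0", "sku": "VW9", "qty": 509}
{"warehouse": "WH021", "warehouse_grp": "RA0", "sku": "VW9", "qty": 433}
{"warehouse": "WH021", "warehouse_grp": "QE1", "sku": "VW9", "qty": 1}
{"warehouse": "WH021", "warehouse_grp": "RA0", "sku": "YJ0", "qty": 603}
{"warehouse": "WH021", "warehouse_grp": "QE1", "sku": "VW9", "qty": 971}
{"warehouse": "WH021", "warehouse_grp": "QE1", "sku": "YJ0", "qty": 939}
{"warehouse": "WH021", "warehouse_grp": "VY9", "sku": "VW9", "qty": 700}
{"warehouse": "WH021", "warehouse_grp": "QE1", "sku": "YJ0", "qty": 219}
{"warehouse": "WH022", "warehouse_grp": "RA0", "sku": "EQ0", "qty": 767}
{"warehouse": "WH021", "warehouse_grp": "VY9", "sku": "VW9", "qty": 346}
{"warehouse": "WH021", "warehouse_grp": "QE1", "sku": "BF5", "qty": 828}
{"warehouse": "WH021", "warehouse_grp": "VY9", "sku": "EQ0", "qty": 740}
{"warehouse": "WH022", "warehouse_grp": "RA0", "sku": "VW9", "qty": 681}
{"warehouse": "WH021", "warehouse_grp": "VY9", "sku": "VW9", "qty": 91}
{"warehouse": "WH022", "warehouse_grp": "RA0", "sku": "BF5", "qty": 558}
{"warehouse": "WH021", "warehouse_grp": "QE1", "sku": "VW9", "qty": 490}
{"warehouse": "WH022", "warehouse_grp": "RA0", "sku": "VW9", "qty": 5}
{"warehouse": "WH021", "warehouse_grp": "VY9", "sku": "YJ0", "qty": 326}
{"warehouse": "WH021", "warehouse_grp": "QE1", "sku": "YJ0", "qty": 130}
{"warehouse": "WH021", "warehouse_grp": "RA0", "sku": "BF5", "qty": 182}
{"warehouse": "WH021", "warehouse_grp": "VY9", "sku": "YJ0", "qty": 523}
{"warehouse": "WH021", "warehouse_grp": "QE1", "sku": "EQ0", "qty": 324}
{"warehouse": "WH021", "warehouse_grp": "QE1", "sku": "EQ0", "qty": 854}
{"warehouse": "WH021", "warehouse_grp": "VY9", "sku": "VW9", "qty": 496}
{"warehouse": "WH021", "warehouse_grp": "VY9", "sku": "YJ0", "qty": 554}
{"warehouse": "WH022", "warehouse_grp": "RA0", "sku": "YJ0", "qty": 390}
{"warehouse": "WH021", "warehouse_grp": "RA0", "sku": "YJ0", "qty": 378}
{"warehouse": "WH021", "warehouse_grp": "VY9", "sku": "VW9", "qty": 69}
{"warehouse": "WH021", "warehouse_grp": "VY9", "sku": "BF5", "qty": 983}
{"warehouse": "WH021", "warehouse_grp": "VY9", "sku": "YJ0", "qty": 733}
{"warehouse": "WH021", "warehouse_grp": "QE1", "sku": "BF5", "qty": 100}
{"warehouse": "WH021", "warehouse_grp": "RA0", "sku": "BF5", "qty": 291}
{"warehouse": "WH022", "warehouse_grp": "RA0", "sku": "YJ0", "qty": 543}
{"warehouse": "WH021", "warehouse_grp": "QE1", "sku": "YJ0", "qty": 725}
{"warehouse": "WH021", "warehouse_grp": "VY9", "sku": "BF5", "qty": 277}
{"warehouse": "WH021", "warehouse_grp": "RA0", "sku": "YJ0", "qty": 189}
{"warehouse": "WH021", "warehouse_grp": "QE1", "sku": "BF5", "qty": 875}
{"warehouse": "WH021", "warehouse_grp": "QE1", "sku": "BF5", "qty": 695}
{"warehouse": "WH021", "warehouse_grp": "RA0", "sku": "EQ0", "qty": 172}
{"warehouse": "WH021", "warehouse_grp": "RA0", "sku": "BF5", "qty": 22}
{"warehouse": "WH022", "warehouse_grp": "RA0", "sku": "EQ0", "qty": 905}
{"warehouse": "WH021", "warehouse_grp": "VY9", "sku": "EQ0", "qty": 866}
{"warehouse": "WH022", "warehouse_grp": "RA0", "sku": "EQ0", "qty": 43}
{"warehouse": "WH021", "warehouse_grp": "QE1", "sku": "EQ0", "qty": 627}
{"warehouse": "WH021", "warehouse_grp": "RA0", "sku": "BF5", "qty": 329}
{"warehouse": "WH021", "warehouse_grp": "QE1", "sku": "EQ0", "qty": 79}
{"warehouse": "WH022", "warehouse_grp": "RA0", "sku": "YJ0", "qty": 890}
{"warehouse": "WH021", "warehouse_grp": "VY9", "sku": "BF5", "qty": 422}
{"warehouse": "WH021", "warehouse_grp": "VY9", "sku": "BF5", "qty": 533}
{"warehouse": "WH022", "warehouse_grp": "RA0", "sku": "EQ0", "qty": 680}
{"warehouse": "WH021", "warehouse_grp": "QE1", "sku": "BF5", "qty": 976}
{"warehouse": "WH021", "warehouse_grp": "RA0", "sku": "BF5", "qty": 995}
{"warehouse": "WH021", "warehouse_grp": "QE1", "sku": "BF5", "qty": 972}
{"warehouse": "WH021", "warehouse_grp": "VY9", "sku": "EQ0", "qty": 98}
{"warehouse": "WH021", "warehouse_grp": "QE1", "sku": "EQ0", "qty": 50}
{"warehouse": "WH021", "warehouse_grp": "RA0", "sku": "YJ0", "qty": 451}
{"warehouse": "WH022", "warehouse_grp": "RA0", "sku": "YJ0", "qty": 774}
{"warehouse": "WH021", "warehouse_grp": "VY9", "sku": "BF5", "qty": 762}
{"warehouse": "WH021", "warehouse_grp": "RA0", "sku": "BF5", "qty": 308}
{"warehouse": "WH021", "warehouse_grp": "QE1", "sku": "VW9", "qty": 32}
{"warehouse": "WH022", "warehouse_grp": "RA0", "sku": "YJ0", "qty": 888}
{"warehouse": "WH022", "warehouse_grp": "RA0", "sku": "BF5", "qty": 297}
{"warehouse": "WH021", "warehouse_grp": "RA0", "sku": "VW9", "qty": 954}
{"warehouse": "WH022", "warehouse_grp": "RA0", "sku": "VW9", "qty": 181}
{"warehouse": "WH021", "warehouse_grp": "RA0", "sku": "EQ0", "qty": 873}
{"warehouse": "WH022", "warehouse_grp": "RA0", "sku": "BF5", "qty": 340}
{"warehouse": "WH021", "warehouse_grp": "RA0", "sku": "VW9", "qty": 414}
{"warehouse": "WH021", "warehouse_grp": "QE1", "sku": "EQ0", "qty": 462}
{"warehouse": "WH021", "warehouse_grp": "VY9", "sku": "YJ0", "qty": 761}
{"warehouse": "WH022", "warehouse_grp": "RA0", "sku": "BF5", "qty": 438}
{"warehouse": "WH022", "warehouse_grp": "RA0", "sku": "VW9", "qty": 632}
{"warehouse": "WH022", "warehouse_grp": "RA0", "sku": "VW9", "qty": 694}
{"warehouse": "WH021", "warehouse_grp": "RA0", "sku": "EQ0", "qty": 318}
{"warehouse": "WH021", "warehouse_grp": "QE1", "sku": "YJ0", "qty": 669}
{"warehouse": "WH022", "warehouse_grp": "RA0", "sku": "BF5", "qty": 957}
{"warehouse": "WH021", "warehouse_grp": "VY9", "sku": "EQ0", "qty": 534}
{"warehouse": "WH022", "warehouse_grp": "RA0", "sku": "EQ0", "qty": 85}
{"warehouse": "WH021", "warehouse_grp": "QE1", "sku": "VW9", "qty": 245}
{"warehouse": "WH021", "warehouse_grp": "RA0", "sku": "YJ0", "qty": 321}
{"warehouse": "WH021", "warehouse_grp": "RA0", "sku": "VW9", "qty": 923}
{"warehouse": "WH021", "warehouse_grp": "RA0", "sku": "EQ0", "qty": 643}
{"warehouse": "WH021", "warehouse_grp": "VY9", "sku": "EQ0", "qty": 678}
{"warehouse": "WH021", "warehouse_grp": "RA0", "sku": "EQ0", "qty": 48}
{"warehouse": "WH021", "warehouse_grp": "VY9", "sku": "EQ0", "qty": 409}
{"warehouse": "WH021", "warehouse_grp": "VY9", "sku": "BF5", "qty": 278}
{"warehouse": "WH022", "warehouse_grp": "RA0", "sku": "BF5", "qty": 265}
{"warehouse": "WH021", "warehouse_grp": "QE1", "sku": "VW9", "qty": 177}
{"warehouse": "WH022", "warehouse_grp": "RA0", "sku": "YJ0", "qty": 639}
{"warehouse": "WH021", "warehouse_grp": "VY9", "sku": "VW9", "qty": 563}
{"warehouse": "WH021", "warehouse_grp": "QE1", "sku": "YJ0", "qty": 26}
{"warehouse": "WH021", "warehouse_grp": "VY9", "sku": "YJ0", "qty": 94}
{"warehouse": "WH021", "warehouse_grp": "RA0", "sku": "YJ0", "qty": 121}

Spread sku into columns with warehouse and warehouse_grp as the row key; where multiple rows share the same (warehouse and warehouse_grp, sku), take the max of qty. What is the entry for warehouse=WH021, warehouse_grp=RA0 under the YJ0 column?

Rows with warehouse=WH021, warehouse_grp=RA0 and sku=YJ0: qty values are 603, 378, 189, 451, 321, 121.
max(603, 378, 189, 451, 321, 121) = 603.

603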